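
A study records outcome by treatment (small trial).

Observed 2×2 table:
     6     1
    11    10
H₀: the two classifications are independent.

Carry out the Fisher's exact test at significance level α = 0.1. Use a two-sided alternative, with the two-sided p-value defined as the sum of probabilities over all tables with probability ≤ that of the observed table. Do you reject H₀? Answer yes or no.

reject H₀: no

Margins: r₁=7, r₂=21, c₁=17, c₂=11, n=28
p_obs = C(7,6)·C(21,11)/C(28,17); sum pmf over tables with pmf ≤ p_obs
p-value (two-sided) = 0.19138
At α=0.1: p ≥ α → fail to reject H₀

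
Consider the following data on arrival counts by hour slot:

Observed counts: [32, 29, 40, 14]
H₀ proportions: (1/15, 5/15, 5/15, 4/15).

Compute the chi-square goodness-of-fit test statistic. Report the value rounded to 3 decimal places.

test statistic = 88.635

n = 115; E_i = n·p_i = [7.67, 38.33, 38.33, 30.67]
χ² = (32−7.67)²/7.67 + (29−38.33)²/38.33 + (40−38.33)²/38.33 + (14−30.67)²/30.67 = 88.6348
df = 3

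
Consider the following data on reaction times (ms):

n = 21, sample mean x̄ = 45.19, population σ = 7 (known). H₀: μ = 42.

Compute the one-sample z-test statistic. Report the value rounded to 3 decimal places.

test statistic = 2.088

SE = σ/√n = 7/√21 = 1.5275
z = (x̄−μ₀)/SE = (45.19−42)/1.5275 = 2.0883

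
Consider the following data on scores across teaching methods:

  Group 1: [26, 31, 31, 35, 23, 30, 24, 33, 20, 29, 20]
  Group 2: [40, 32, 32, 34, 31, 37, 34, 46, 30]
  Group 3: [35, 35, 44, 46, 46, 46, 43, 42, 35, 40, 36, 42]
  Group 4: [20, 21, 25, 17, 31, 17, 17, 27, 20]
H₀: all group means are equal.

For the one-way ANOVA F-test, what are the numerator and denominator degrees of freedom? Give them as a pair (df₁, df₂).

degrees of freedom = [3, 37]

k = 4 groups, N = 41 total
df = (k−1, N−k) = (4−1, 41−4) = (3, 37)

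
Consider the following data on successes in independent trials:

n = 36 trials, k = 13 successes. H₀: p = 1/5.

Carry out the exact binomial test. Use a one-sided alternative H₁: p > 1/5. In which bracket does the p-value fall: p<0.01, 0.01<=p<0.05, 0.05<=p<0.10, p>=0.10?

Exact binomial: n=36, k=13, p₀=1/5=0.2000
P(X≥13) from Σ C(n,i)·p₀^i·(1−p₀)^(n−i)
p-value (one-sided, H₁ greater) = 0.01822
→ bracket: 0.01<=p<0.05

p-value bracket: 0.01<=p<0.05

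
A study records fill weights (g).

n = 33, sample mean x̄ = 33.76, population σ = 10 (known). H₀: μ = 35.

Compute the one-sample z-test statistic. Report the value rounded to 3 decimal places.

SE = σ/√n = 10/√33 = 1.7408
z = (x̄−μ₀)/SE = (33.76−35)/1.7408 = -0.7123

test statistic = -0.712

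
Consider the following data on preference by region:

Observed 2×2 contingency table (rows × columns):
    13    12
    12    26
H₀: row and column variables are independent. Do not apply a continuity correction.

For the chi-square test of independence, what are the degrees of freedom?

df = (r−1)(c−1) = (2−1)·(2−1) = 1

degrees of freedom = 1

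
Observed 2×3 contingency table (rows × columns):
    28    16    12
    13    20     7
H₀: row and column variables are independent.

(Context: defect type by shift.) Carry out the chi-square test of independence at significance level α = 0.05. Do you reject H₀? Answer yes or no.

Row totals [56, 40], col totals [41, 36, 19], n=96
χ² = (28−23.92)²/23.92 + (16−21.00)²/21.00 + (12−11.08)²/11.08 + (13−17.08)²/17.08 + (20−15.00)²/15.00 + (7−7.92)²/7.92 = 4.7123
df = 2
p-value (upper-tail) = 0.09479
At α=0.05: p ≥ α → fail to reject H₀

reject H₀: no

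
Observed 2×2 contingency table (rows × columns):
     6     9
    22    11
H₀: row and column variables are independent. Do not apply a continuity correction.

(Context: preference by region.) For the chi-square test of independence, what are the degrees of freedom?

degrees of freedom = 1

df = (r−1)(c−1) = (2−1)·(2−1) = 1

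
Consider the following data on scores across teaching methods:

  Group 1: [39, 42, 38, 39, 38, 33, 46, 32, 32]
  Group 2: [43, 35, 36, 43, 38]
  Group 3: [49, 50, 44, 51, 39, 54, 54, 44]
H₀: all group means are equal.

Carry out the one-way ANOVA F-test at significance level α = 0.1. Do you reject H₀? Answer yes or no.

Group means [37.67, 39.00, 48.12], grand mean 41.773
SSB = Σnᵢ(x̄ᵢ−x̄)² = 512.989; SSW = ΣΣ(x−x̄ᵢ)² = 434.875
MSB = 512.989/2 = 256.4943; MSW = 434.875/19 = 22.8882
F = MSB/MSW = 11.2064
df = (2, 19)
p-value (upper-tail) = 0.00061
At α=0.1: p < α → reject H₀

reject H₀: yes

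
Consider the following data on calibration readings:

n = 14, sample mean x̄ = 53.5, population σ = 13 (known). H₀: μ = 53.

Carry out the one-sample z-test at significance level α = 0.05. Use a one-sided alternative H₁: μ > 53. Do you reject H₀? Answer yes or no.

reject H₀: no

SE = σ/√n = 13/√14 = 3.4744
z = (x̄−μ₀)/SE = (53.5−53)/3.4744 = 0.1439
p-value (one-sided, H₁ greater) = 0.44279
At α=0.05: p ≥ α → fail to reject H₀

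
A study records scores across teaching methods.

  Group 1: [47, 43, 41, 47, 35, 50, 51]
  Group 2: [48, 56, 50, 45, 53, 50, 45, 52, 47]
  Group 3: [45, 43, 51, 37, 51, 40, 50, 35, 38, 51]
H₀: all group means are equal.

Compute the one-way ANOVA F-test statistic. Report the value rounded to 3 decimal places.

test statistic = 2.729

Group means [44.86, 49.56, 44.10], grand mean 46.192
SSB = Σnᵢ(x̄ᵢ−x̄)² = 158.059; SSW = ΣΣ(x−x̄ᵢ)² = 665.979
MSB = 158.059/2 = 79.0295; MSW = 665.979/23 = 28.9556
F = MSB/MSW = 2.7293
df = (2, 23)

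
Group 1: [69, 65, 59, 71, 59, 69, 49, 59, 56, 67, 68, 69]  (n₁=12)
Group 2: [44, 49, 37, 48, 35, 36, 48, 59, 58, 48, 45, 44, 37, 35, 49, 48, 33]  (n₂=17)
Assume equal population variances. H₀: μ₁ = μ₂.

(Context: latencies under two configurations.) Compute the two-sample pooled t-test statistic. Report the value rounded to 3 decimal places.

test statistic = 6.802

x̄₁=63.333, s₁=6.800, n₁=12
x̄₂=44.294, s₂=7.824, n₂=17
s_p² = [11·6.800² + 16·7.824²]/27 = 55.1184
SE = √(s_p²·(1/12+1/17)) = 2.7992
t = (63.333−44.294)/2.7992 = 6.8017
df = 27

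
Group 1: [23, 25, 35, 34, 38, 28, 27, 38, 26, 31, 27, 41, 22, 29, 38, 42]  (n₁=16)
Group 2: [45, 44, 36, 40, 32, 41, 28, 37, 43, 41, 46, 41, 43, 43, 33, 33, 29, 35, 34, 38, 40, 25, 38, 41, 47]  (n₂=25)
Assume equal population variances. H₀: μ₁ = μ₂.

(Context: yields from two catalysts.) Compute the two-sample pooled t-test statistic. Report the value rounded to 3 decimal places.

test statistic = -3.386

x̄₁=31.500, s₁=6.532, n₁=16
x̄₂=38.120, s₂=5.826, n₂=25
s_p² = [15·6.532² + 24·5.826²]/39 = 37.2985
SE = √(s_p²·(1/16+1/25)) = 1.9553
t = (31.500−38.120)/1.9553 = -3.3857
df = 39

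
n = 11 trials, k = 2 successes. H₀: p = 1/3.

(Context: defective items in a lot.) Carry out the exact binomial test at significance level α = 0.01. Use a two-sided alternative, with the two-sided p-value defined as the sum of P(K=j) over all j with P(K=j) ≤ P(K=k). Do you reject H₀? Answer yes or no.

reject H₀: no

Exact binomial: n=11, k=2, p₀=1/3=0.3333
P(X=j) = C(n,j)·p₀^j·(1−p₀)^(n−j); p = Σ P(X=j) over j with P(X=j) ≤ P(X=2)
p-value (two-sided) = 0.35620
At α=0.01: p ≥ α → fail to reject H₀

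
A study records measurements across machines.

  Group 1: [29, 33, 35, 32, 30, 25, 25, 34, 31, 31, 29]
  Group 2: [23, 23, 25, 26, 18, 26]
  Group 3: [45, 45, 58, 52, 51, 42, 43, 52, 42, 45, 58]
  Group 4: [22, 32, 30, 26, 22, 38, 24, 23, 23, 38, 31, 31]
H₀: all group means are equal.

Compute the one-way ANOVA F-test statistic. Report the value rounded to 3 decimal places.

test statistic = 46.834

Group means [30.36, 23.50, 48.45, 28.33], grand mean 33.700
SSB = Σnᵢ(x̄ᵢ−x̄)² = 3486.961; SSW = ΣΣ(x−x̄ᵢ)² = 893.439
MSB = 3486.961/3 = 1162.3202; MSW = 893.439/36 = 24.8178
F = MSB/MSW = 46.8342
df = (3, 36)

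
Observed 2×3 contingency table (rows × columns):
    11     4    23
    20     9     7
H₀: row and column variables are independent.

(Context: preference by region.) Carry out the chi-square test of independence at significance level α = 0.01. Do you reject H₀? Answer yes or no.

Row totals [38, 36], col totals [31, 13, 30], n=74
χ² = (11−15.92)²/15.92 + (4−6.68)²/6.68 + (23−15.41)²/15.41 + (20−15.08)²/15.08 + (9−6.32)²/6.32 + (7−14.59)²/14.59 = 13.0248
df = 2
p-value (upper-tail) = 0.00148
At α=0.01: p < α → reject H₀

reject H₀: yes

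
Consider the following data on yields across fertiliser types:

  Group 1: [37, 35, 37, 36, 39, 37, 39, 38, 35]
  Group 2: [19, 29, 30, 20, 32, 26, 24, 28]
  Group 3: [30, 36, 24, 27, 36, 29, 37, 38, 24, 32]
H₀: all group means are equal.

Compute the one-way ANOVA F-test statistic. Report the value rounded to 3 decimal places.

Group means [37.00, 26.00, 31.30], grand mean 31.630
SSB = Σnᵢ(x̄ᵢ−x̄)² = 514.196; SSW = ΣΣ(x−x̄ᵢ)² = 426.100
MSB = 514.196/2 = 257.0981; MSW = 426.100/24 = 17.7542
F = MSB/MSW = 14.4810
df = (2, 24)

test statistic = 14.481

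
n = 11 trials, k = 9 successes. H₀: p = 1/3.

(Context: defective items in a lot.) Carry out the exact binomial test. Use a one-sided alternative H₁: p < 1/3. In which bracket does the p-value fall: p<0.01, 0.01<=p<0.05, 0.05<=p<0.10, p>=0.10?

Exact binomial: n=11, k=9, p₀=1/3=0.3333
P(X≤9) from Σ C(n,i)·p₀^i·(1−p₀)^(n−i)
p-value (one-sided, H₁ less) = 0.99987
→ bracket: p>=0.10

p-value bracket: p>=0.10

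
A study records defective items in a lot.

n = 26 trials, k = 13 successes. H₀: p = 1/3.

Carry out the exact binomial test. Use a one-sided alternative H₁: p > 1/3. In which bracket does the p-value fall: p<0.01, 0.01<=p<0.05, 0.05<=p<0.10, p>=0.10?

p-value bracket: 0.05<=p<0.10

Exact binomial: n=26, k=13, p₀=1/3=0.3333
P(X≥13) from Σ C(n,i)·p₀^i·(1−p₀)^(n−i)
p-value (one-sided, H₁ greater) = 0.05827
→ bracket: 0.05<=p<0.10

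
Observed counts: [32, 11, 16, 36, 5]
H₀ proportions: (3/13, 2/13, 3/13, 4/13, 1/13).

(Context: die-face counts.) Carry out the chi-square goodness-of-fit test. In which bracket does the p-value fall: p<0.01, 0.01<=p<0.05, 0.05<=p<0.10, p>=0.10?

p-value bracket: 0.05<=p<0.10

n = 100; E_i = n·p_i = [23.08, 15.38, 23.08, 30.77, 7.69]
χ² = (32−23.08)²/23.08 + (11−15.38)²/15.38 + (16−23.08)²/23.08 + (36−30.77)²/30.77 + (5−7.69)²/7.69 = 8.7017
df = 4
p-value (upper-tail) = 0.06900
→ bracket: 0.05<=p<0.10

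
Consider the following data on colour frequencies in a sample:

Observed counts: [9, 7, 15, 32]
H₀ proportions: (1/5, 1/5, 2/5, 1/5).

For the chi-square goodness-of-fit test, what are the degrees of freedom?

degrees of freedom = 3

df = k − 1 = 4 − 1 = 3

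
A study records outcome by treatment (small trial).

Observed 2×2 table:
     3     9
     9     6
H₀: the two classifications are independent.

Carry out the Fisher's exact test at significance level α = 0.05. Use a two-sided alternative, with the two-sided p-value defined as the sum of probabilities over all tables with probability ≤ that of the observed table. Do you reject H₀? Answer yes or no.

Margins: r₁=12, r₂=15, c₁=12, c₂=15, n=27
p_obs = C(12,3)·C(15,9)/C(27,12); sum pmf over tables with pmf ≤ p_obs
p-value (two-sided) = 0.12075
At α=0.05: p ≥ α → fail to reject H₀

reject H₀: no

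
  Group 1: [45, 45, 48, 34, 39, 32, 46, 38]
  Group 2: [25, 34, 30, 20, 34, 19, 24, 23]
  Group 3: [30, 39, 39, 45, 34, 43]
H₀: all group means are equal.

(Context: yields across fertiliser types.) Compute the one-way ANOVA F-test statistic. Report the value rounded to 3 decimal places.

Group means [40.88, 26.12, 38.33], grand mean 34.818
SSB = Σnᵢ(x̄ᵢ−x̄)² = 972.189; SSW = ΣΣ(x−x̄ᵢ)² = 647.083
MSB = 972.189/2 = 486.0947; MSW = 647.083/19 = 34.0570
F = MSB/MSW = 14.2730
df = (2, 19)

test statistic = 14.273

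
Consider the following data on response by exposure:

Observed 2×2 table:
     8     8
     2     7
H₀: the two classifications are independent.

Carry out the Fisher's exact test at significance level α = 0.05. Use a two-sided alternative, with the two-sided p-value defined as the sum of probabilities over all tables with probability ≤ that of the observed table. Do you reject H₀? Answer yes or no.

reject H₀: no

Margins: r₁=16, r₂=9, c₁=10, c₂=15, n=25
p_obs = C(16,8)·C(9,2)/C(25,10); sum pmf over tables with pmf ≤ p_obs
p-value (two-sided) = 0.22896
At α=0.05: p ≥ α → fail to reject H₀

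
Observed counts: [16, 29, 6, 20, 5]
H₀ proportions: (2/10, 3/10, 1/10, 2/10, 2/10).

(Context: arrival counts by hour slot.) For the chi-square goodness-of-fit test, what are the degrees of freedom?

degrees of freedom = 4

df = k − 1 = 5 − 1 = 4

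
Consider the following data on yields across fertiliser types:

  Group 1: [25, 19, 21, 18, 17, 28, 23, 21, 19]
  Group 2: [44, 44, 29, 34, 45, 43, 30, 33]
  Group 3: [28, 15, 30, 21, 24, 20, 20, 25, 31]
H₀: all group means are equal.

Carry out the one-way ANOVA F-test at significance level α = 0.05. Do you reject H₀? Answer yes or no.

reject H₀: yes

Group means [21.22, 37.75, 23.78], grand mean 27.192
SSB = Σnᵢ(x̄ᵢ−x̄)² = 1317.427; SSW = ΣΣ(x−x̄ᵢ)² = 656.611
MSB = 1317.427/2 = 658.7137; MSW = 656.611/23 = 28.5483
F = MSB/MSW = 23.0736
df = (2, 23)
p-value (upper-tail) = 0.00000
At α=0.05: p < α → reject H₀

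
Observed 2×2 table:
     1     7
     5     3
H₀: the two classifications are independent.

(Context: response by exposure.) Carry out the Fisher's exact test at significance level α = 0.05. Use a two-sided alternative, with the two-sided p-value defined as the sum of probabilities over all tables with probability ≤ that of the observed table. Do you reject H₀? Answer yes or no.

reject H₀: no

Margins: r₁=8, r₂=8, c₁=6, c₂=10, n=16
p_obs = C(8,1)·C(8,5)/C(16,6); sum pmf over tables with pmf ≤ p_obs
p-value (two-sided) = 0.11888
At α=0.05: p ≥ α → fail to reject H₀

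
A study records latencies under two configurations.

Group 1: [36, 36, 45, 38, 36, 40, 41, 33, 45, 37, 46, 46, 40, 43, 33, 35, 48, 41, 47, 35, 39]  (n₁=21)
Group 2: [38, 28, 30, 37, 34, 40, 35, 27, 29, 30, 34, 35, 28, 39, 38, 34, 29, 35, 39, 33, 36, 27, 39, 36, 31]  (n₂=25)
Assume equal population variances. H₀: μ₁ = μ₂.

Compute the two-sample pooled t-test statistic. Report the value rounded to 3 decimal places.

test statistic = 4.811

x̄₁=40.000, s₁=4.775, n₁=21
x̄₂=33.640, s₂=4.192, n₂=25
s_p² = [20·4.775² + 24·4.192²]/44 = 19.9491
SE = √(s_p²·(1/21+1/25)) = 1.3221
t = (40.000−33.640)/1.3221 = 4.8106
df = 44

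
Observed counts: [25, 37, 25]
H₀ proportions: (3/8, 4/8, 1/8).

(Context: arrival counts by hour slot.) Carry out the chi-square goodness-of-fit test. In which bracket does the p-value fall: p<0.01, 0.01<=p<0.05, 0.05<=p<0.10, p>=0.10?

p-value bracket: p<0.01

n = 87; E_i = n·p_i = [32.62, 43.50, 10.88]
χ² = (25−32.62)²/32.62 + (37−43.50)²/43.50 + (25−10.88)²/10.88 = 21.0996
df = 2
p-value (upper-tail) = 0.00003
→ bracket: p<0.01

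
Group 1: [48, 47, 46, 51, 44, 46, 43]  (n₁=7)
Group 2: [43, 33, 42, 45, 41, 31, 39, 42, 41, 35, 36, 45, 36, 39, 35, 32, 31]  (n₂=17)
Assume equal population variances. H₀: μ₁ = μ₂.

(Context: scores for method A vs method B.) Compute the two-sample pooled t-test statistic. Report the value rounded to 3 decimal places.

x̄₁=46.429, s₁=2.637, n₁=7
x̄₂=38.000, s₂=4.743, n₂=17
s_p² = [6·2.637² + 16·4.743²]/22 = 18.2597
SE = √(s_p²·(1/7+1/17)) = 1.9190
t = (46.429−38.000)/1.9190 = 4.3921
df = 22

test statistic = 4.392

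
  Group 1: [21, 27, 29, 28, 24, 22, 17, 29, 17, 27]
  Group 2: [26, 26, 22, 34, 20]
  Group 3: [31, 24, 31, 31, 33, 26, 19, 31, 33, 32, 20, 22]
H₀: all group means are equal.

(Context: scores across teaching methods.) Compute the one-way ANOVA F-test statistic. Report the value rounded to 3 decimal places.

test statistic = 1.443

Group means [24.10, 25.60, 27.75], grand mean 26.000
SSB = Σnᵢ(x̄ᵢ−x̄)² = 73.650; SSW = ΣΣ(x−x̄ᵢ)² = 612.350
MSB = 73.650/2 = 36.8250; MSW = 612.350/24 = 25.5146
F = MSB/MSW = 1.4433
df = (2, 24)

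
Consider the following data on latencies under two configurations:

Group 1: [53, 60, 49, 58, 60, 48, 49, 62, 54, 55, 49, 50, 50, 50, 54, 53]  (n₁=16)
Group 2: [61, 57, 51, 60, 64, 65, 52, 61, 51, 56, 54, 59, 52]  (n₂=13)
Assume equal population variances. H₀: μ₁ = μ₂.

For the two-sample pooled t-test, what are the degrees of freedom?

degrees of freedom = 27

df = n₁ + n₂ − 2 = 16 + 13 − 2 = 27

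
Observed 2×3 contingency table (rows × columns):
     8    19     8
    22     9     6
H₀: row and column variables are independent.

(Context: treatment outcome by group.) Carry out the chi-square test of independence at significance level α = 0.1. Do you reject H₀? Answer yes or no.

Row totals [35, 37], col totals [30, 28, 14], n=72
χ² = (8−14.58)²/14.58 + (19−13.61)²/13.61 + (8−6.81)²/6.81 + (22−15.42)²/15.42 + (9−14.39)²/14.39 + (6−7.19)²/7.19 = 10.3429
df = 2
p-value (upper-tail) = 0.00568
At α=0.1: p < α → reject H₀

reject H₀: yes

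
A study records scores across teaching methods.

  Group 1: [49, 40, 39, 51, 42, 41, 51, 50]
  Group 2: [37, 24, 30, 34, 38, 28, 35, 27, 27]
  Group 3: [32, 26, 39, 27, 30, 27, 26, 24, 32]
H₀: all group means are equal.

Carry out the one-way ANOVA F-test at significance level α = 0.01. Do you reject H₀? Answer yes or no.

reject H₀: yes

Group means [45.38, 31.11, 29.22], grand mean 34.846
SSB = Σnᵢ(x̄ᵢ−x̄)² = 1297.065; SSW = ΣΣ(x−x̄ᵢ)² = 568.319
MSB = 1297.065/2 = 648.5326; MSW = 568.319/23 = 24.7095
F = MSB/MSW = 26.2462
df = (2, 23)
p-value (upper-tail) = 0.00000
At α=0.01: p < α → reject H₀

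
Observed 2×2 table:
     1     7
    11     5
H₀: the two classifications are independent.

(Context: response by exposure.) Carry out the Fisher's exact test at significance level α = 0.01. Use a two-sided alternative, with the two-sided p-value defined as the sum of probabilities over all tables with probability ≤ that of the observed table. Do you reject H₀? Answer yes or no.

reject H₀: no

Margins: r₁=8, r₂=16, c₁=12, c₂=12, n=24
p_obs = C(8,1)·C(16,11)/C(24,12); sum pmf over tables with pmf ≤ p_obs
p-value (two-sided) = 0.02719
At α=0.01: p ≥ α → fail to reject H₀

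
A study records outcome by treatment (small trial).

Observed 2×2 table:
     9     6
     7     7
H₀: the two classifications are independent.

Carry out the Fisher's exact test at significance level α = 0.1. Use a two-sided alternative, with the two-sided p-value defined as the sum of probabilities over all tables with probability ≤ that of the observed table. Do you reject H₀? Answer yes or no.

reject H₀: no

Margins: r₁=15, r₂=14, c₁=16, c₂=13, n=29
p_obs = C(15,9)·C(14,7)/C(29,16); sum pmf over tables with pmf ≤ p_obs
p-value (two-sided) = 0.71525
At α=0.1: p ≥ α → fail to reject H₀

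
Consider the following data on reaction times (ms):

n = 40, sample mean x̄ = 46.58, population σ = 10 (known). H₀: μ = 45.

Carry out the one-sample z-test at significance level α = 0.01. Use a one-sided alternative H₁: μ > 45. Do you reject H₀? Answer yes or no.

reject H₀: no

SE = σ/√n = 10/√40 = 1.5811
z = (x̄−μ₀)/SE = (46.58−45)/1.5811 = 0.9993
p-value (one-sided, H₁ greater) = 0.15883
At α=0.01: p ≥ α → fail to reject H₀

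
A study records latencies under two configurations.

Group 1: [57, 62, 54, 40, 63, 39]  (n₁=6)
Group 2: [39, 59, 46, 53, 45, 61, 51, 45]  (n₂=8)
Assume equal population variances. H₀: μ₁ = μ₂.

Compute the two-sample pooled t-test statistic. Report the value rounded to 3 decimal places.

x̄₁=52.500, s₁=10.597, n₁=6
x̄₂=49.875, s₂=7.549, n₂=8
s_p² = [5·10.597² + 7·7.549²]/12 = 80.0312
SE = √(s_p²·(1/6+1/8)) = 4.8314
t = (52.500−49.875)/4.8314 = 0.5433
df = 12

test statistic = 0.543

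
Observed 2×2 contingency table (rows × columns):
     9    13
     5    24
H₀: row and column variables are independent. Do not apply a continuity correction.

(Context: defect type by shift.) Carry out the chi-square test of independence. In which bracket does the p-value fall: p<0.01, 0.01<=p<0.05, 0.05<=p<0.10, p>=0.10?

Row totals [22, 29], col totals [14, 37], n=51
χ² = (9−6.04)²/6.04 + (13−15.96)²/15.96 + (5−7.96)²/7.96 + (24−21.04)²/21.04 = 3.5186
df = 1
p-value (upper-tail) = 0.06068
→ bracket: 0.05<=p<0.10

p-value bracket: 0.05<=p<0.10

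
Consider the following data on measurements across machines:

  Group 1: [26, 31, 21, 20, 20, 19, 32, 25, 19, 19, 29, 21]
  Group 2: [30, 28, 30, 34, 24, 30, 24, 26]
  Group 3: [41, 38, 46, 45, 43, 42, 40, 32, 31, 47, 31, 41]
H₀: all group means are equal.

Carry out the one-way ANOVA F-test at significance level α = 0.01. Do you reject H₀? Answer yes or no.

reject H₀: yes

Group means [23.50, 28.25, 39.75], grand mean 30.781
SSB = Σnᵢ(x̄ᵢ−x̄)² = 1652.719; SSW = ΣΣ(x−x̄ᵢ)² = 702.750
MSB = 1652.719/2 = 826.3594; MSW = 702.750/29 = 24.2328
F = MSB/MSW = 34.1009
df = (2, 29)
p-value (upper-tail) = 0.00000
At α=0.01: p < α → reject H₀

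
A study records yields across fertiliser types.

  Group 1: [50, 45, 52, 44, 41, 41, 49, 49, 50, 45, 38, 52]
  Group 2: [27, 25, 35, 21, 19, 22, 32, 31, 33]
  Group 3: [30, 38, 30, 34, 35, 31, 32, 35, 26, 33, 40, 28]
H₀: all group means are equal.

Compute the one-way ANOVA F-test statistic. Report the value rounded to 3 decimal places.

Group means [46.33, 27.22, 32.67], grand mean 36.152
SSB = Σnᵢ(x̄ᵢ−x̄)² = 2107.354; SSW = ΣΣ(x−x̄ᵢ)² = 688.889
MSB = 2107.354/2 = 1053.6768; MSW = 688.889/30 = 22.9630
F = MSB/MSW = 45.8859
df = (2, 30)

test statistic = 45.886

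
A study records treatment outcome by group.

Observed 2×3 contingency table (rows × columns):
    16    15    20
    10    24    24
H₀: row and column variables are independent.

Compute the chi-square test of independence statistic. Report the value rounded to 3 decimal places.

test statistic = 3.390

Row totals [51, 58], col totals [26, 39, 44], n=109
χ² = (16−12.17)²/12.17 + (15−18.25)²/18.25 + (20−20.59)²/20.59 + (10−13.83)²/13.83 + (24−20.75)²/20.75 + (24−23.41)²/23.41 = 3.3896
df = 2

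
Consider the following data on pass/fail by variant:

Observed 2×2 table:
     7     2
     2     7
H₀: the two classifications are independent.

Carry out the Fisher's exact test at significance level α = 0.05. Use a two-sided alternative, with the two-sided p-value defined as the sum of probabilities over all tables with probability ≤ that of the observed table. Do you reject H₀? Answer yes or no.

reject H₀: no

Margins: r₁=9, r₂=9, c₁=9, c₂=9, n=18
p_obs = C(9,7)·C(9,2)/C(18,9); sum pmf over tables with pmf ≤ p_obs
p-value (two-sided) = 0.05668
At α=0.05: p ≥ α → fail to reject H₀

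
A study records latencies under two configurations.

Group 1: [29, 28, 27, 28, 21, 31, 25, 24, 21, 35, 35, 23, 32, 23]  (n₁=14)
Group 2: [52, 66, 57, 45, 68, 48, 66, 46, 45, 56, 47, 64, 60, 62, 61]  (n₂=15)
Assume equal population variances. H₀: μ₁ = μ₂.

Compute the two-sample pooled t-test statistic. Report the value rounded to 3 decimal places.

x̄₁=27.286, s₁=4.730, n₁=14
x̄₂=56.200, s₂=8.402, n₂=15
s_p² = [13·4.730² + 14·8.402²]/27 = 47.3799
SE = √(s_p²·(1/14+1/15)) = 2.5579
t = (27.286−56.200)/2.5579 = -11.3038
df = 27

test statistic = -11.304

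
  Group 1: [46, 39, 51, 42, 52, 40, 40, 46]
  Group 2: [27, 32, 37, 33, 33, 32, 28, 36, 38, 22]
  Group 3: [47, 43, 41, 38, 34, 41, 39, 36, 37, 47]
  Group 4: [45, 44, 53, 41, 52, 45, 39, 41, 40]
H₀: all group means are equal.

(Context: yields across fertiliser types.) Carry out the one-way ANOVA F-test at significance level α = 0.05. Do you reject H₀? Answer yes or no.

reject H₀: yes

Group means [44.50, 31.80, 40.30, 44.44], grand mean 39.919
SSB = Σnᵢ(x̄ᵢ−x̄)² = 1012.835; SSW = ΣΣ(x−x̄ᵢ)² = 777.922
MSB = 1012.835/3 = 337.6115; MSW = 777.922/33 = 23.5734
F = MSB/MSW = 14.3217
df = (3, 33)
p-value (upper-tail) = 0.00000
At α=0.05: p < α → reject H₀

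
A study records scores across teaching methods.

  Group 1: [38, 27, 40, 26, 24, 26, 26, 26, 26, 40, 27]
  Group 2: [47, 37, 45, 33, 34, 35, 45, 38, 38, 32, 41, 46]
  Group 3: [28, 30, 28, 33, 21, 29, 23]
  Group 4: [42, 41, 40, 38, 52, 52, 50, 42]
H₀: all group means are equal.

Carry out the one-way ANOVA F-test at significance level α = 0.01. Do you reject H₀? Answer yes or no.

Group means [29.64, 39.25, 27.43, 44.62], grand mean 35.421
SSB = Σnᵢ(x̄ᵢ−x̄)² = 1668.878; SSW = ΣΣ(x−x̄ᵢ)² = 1048.385
MSB = 1668.878/3 = 556.2928; MSW = 1048.385/34 = 30.8348
F = MSB/MSW = 18.0410
df = (3, 34)
p-value (upper-tail) = 0.00000
At α=0.01: p < α → reject H₀

reject H₀: yes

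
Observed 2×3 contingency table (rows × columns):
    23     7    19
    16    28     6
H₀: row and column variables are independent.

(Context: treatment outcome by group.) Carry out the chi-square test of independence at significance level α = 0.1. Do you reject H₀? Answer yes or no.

reject H₀: yes

Row totals [49, 50], col totals [39, 35, 25], n=99
χ² = (23−19.30)²/19.30 + (7−17.32)²/17.32 + (19−12.37)²/12.37 + (16−19.70)²/19.70 + (28−17.68)²/17.68 + (6−12.63)²/12.63 = 20.6084
df = 2
p-value (upper-tail) = 0.00003
At α=0.1: p < α → reject H₀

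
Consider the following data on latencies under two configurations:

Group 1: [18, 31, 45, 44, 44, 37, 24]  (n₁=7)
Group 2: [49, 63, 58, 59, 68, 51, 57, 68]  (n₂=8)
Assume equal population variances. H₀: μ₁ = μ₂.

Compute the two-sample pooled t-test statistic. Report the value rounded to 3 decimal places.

test statistic = -5.278

x̄₁=34.714, s₁=10.735, n₁=7
x̄₂=59.125, s₂=7.039, n₂=8
s_p² = [6·10.735² + 7·7.039²]/13 = 79.8695
SE = √(s_p²·(1/7+1/8)) = 4.6253
t = (34.714−59.125)/4.6253 = -5.2776
df = 13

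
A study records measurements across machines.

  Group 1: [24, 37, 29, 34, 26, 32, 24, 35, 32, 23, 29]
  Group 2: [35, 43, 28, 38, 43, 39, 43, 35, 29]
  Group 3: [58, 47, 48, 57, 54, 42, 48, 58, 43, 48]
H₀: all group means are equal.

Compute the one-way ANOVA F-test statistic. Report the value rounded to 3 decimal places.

test statistic = 37.447

Group means [29.55, 37.00, 50.30], grand mean 38.700
SSB = Σnᵢ(x̄ᵢ−x̄)² = 2293.473; SSW = ΣΣ(x−x̄ᵢ)² = 826.827
MSB = 2293.473/2 = 1146.7364; MSW = 826.827/27 = 30.6232
F = MSB/MSW = 37.4466
df = (2, 27)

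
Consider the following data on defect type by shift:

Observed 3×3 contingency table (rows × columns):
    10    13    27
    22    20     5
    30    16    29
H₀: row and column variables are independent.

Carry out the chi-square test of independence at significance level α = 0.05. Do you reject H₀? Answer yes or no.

Row totals [50, 47, 75], col totals [62, 49, 61], n=172
χ² = (10−18.02)²/18.02 + (13−14.24)²/14.24 + (27−17.73)²/17.73 + (22−16.94)²/16.94 + (20−13.39)²/13.39 + (5−16.67)²/16.67 + (30−27.03)²/27.03 + (16−21.37)²/21.37 + (29−26.60)²/26.60 = 23.3556
df = 4
p-value (upper-tail) = 0.00011
At α=0.05: p < α → reject H₀

reject H₀: yes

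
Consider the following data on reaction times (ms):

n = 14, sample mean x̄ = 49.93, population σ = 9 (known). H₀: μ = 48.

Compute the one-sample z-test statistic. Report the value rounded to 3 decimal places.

test statistic = 0.802

SE = σ/√n = 9/√14 = 2.4054
z = (x̄−μ₀)/SE = (49.93−48)/2.4054 = 0.8024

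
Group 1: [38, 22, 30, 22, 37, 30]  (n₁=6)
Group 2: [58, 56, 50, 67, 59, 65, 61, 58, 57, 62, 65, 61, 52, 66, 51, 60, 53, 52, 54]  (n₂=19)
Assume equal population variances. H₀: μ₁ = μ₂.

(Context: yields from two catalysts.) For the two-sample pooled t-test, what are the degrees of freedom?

degrees of freedom = 23

df = n₁ + n₂ − 2 = 6 + 19 − 2 = 23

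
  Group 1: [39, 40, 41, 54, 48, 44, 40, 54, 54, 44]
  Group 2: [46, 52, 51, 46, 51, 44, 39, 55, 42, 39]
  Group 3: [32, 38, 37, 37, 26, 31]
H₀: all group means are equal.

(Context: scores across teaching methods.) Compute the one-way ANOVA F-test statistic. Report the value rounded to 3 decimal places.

Group means [45.80, 46.50, 33.50], grand mean 43.231
SSB = Σnᵢ(x̄ᵢ−x̄)² = 741.015; SSW = ΣΣ(x−x̄ᵢ)² = 741.600
MSB = 741.015/2 = 370.5077; MSW = 741.600/23 = 32.2435
F = MSB/MSW = 11.4909
df = (2, 23)

test statistic = 11.491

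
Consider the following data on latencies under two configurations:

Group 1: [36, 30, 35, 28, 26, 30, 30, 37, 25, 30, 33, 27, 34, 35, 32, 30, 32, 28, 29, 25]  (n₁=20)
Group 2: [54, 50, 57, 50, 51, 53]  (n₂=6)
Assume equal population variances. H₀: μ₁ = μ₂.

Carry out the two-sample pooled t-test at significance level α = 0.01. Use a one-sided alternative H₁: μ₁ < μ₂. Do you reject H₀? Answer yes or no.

x̄₁=30.600, s₁=3.589, n₁=20
x̄₂=52.500, s₂=2.739, n₂=6
s_p² = [19·3.589² + 5·2.739²]/24 = 11.7625
SE = √(s_p²·(1/20+1/6)) = 1.5964
t = (30.600−52.500)/1.5964 = -13.7182
df = 24
p-value (one-sided, H₁ less) = 0.00000
At α=0.01: p < α → reject H₀

reject H₀: yes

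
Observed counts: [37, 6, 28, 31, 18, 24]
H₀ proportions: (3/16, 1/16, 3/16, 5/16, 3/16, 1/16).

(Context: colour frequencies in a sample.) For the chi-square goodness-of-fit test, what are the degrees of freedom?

degrees of freedom = 5

df = k − 1 = 6 − 1 = 5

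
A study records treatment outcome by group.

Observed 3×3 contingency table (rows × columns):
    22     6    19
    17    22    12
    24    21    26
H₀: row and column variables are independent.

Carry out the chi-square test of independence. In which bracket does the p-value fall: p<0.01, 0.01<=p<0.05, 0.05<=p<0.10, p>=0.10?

Row totals [47, 51, 71], col totals [63, 49, 57], n=169
χ² = (22−17.52)²/17.52 + (6−13.63)²/13.63 + (19−15.85)²/15.85 + (17−19.01)²/19.01 + (22−14.79)²/14.79 + (12−17.20)²/17.20 + (24−26.47)²/26.47 + (21−20.59)²/20.59 + (26−23.95)²/23.95 = 11.7578
df = 4
p-value (upper-tail) = 0.01925
→ bracket: 0.01<=p<0.05

p-value bracket: 0.01<=p<0.05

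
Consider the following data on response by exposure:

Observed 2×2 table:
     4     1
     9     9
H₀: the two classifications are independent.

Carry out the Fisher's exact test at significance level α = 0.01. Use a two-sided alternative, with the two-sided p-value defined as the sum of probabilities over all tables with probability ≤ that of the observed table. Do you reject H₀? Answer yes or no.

Margins: r₁=5, r₂=18, c₁=13, c₂=10, n=23
p_obs = C(5,4)·C(18,9)/C(23,13); sum pmf over tables with pmf ≤ p_obs
p-value (two-sided) = 0.33936
At α=0.01: p ≥ α → fail to reject H₀

reject H₀: no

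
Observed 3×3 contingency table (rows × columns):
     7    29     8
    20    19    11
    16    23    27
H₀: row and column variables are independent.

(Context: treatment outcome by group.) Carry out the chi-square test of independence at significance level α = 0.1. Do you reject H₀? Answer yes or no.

Row totals [44, 50, 66], col totals [43, 71, 46], n=160
χ² = (7−11.82)²/11.82 + (29−19.52)²/19.52 + (8−12.65)²/12.65 + (20−13.44)²/13.44 + (19−22.19)²/22.19 + (11−14.38)²/14.38 + (16−17.74)²/17.74 + (23−29.29)²/29.29 + (27−18.98)²/18.98 = 17.6453
df = 4
p-value (upper-tail) = 0.00145
At α=0.1: p < α → reject H₀

reject H₀: yes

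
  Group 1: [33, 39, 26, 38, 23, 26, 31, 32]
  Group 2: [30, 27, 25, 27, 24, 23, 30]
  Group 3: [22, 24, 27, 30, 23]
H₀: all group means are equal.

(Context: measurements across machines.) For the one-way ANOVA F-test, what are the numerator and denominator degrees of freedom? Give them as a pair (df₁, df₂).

k = 3 groups, N = 20 total
df = (k−1, N−k) = (3−1, 20−3) = (2, 17)

degrees of freedom = [2, 17]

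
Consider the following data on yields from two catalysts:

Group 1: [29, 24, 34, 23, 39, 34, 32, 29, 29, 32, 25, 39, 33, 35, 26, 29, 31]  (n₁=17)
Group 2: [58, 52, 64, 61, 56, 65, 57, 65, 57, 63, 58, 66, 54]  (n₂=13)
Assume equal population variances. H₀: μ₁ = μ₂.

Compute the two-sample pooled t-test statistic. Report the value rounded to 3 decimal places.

test statistic = -16.824

x̄₁=30.765, s₁=4.724, n₁=17
x̄₂=59.692, s₂=4.590, n₂=13
s_p² = [16·4.724² + 12·4.590²]/28 = 21.7796
SE = √(s_p²·(1/17+1/13)) = 1.7194
t = (30.765−59.692)/1.7194 = -16.8238
df = 28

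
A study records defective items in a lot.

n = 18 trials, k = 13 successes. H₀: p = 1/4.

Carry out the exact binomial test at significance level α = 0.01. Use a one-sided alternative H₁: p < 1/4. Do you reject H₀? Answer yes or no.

Exact binomial: n=18, k=13, p₀=1/4=0.2500
P(X≤13) from Σ C(n,i)·p₀^i·(1−p₀)^(n−i)
p-value (one-sided, H₁ less) = 1.00000
At α=0.01: p ≥ α → fail to reject H₀

reject H₀: no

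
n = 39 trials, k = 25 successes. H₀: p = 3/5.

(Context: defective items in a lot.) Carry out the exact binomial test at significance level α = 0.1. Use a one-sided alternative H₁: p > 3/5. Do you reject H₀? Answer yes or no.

Exact binomial: n=39, k=25, p₀=3/5=0.6000
P(X≥25) from Σ C(n,i)·p₀^i·(1−p₀)^(n−i)
p-value (one-sided, H₁ greater) = 0.36347
At α=0.1: p ≥ α → fail to reject H₀

reject H₀: no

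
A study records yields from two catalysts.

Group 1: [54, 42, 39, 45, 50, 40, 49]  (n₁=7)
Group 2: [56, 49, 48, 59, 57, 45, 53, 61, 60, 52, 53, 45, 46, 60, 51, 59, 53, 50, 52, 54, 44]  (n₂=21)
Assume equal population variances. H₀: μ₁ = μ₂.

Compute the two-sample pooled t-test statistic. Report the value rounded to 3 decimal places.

test statistic = -3.023

x̄₁=45.571, s₁=5.623, n₁=7
x̄₂=52.714, s₂=5.349, n₂=21
s_p² = [6·5.623² + 20·5.349²]/26 = 29.3077
SE = √(s_p²·(1/7+1/21)) = 2.3627
t = (45.571−52.714)/2.3627 = -3.0232
df = 26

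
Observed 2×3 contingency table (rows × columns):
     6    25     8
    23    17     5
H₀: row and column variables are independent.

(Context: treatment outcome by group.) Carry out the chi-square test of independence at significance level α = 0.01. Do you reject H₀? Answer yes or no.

Row totals [39, 45], col totals [29, 42, 13], n=84
χ² = (6−13.46)²/13.46 + (25−19.50)²/19.50 + (8−6.04)²/6.04 + (23−15.54)²/15.54 + (17−22.50)²/22.50 + (5−6.96)²/6.96 = 11.8133
df = 2
p-value (upper-tail) = 0.00272
At α=0.01: p < α → reject H₀

reject H₀: yes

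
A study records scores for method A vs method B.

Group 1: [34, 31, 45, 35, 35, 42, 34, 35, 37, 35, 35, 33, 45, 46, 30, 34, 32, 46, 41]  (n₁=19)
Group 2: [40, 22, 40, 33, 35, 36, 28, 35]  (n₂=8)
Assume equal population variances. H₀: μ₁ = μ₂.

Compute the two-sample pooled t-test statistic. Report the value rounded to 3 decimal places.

test statistic = 1.496

x̄₁=37.105, s₁=5.290, n₁=19
x̄₂=33.625, s₂=6.070, n₂=8
s_p² = [18·5.290² + 7·6.070²]/25 = 30.4666
SE = √(s_p²·(1/19+1/8)) = 2.3263
t = (37.105−33.625)/2.3263 = 1.4960
df = 25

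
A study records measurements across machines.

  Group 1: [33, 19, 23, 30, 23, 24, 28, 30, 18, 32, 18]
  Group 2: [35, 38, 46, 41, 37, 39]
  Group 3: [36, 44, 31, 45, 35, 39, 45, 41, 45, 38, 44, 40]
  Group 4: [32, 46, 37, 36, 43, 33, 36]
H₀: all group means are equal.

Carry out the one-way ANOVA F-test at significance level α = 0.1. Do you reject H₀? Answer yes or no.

reject H₀: yes

Group means [25.27, 39.33, 40.25, 37.57], grand mean 35.000
SSB = Σnᵢ(x̄ᵢ−x̄)² = 1530.521; SSW = ΣΣ(x−x̄ᵢ)² = 779.479
MSB = 1530.521/3 = 510.1735; MSW = 779.479/32 = 24.3587
F = MSB/MSW = 20.9442
df = (3, 32)
p-value (upper-tail) = 0.00000
At α=0.1: p < α → reject H₀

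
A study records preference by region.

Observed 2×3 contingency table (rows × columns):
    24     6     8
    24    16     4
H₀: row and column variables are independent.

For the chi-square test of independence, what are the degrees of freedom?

df = (r−1)(c−1) = (2−1)·(3−1) = 2

degrees of freedom = 2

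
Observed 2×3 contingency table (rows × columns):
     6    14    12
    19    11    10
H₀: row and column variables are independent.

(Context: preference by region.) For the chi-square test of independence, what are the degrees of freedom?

degrees of freedom = 2

df = (r−1)(c−1) = (2−1)·(3−1) = 2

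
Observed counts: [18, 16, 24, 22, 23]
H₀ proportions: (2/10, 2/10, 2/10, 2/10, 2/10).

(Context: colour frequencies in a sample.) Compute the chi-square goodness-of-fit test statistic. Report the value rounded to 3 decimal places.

test statistic = 2.291

n = 103; E_i = n·p_i = [20.60, 20.60, 20.60, 20.60, 20.60]
χ² = (18−20.60)²/20.60 + (16−20.60)²/20.60 + (24−20.60)²/20.60 + (22−20.60)²/20.60 + (23−20.60)²/20.60 = 2.2913
df = 4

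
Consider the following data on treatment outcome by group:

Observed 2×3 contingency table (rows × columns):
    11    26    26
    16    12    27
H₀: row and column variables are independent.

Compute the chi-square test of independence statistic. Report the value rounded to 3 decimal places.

Row totals [63, 55], col totals [27, 38, 53], n=118
χ² = (11−14.42)²/14.42 + (26−20.29)²/20.29 + (26−28.30)²/28.30 + (16−12.58)²/12.58 + (12−17.71)²/17.71 + (27−24.70)²/24.70 = 5.5860
df = 2

test statistic = 5.586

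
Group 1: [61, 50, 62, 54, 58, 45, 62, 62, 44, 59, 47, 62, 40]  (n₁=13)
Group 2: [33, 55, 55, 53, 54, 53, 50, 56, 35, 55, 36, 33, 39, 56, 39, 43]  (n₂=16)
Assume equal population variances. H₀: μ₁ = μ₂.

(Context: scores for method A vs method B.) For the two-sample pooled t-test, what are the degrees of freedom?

df = n₁ + n₂ − 2 = 13 + 16 − 2 = 27

degrees of freedom = 27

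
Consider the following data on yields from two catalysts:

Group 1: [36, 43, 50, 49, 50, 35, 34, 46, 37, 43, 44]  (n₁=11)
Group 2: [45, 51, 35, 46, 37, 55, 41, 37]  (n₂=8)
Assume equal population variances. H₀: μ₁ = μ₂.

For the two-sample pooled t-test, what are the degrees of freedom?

df = n₁ + n₂ − 2 = 11 + 8 − 2 = 17

degrees of freedom = 17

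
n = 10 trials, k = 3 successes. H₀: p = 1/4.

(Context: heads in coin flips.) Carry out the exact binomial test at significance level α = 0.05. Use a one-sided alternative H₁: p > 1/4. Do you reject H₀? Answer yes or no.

reject H₀: no

Exact binomial: n=10, k=3, p₀=1/4=0.2500
P(X≥3) from Σ C(n,i)·p₀^i·(1−p₀)^(n−i)
p-value (one-sided, H₁ greater) = 0.47441
At α=0.05: p ≥ α → fail to reject H₀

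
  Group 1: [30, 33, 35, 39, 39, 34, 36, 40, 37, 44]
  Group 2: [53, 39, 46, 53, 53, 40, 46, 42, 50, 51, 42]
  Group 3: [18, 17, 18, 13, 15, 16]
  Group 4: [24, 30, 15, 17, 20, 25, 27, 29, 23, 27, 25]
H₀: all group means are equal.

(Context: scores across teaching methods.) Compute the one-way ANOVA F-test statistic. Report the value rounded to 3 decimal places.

Group means [36.70, 46.82, 16.17, 23.82], grand mean 32.658
SSB = Σnᵢ(x̄ᵢ−x̄)² = 4860.347; SSW = ΣΣ(x−x̄ᵢ)² = 688.206
MSB = 4860.347/3 = 1620.1155; MSW = 688.206/34 = 20.2414
F = MSB/MSW = 80.0399
df = (3, 34)

test statistic = 80.040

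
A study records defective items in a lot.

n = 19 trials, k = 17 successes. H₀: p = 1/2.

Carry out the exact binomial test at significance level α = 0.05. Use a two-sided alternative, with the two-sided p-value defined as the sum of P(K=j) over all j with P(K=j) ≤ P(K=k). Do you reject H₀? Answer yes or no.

reject H₀: yes

Exact binomial: n=19, k=17, p₀=1/2=0.5000
P(X=j) = C(n,j)·p₀^j·(1−p₀)^(n−j); p = Σ P(X=j) over j with P(X=j) ≤ P(X=17)
p-value (two-sided) = 0.00073
At α=0.05: p < α → reject H₀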